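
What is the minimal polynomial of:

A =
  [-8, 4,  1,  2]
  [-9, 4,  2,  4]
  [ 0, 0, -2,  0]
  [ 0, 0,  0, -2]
x^3 + 6*x^2 + 12*x + 8

The characteristic polynomial is χ_A(x) = (x + 2)^4, so the eigenvalues are known. The minimal polynomial is
  m_A(x) = Π_λ (x − λ)^{k_λ}
where k_λ is the size of the *largest* Jordan block for λ (equivalently, the smallest k with (A − λI)^k v = 0 for every generalised eigenvector v of λ).

  λ = -2: largest Jordan block has size 3, contributing (x + 2)^3

So m_A(x) = (x + 2)^3 = x^3 + 6*x^2 + 12*x + 8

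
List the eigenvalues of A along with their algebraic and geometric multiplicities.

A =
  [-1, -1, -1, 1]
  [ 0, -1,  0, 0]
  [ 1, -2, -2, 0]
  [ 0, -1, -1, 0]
λ = -1: alg = 4, geom = 2

Step 1 — factor the characteristic polynomial to read off the algebraic multiplicities:
  χ_A(x) = (x + 1)^4

Step 2 — compute geometric multiplicities via the rank-nullity identity g(λ) = n − rank(A − λI):
  rank(A − (-1)·I) = 2, so dim ker(A − (-1)·I) = n − 2 = 2

Summary:
  λ = -1: algebraic multiplicity = 4, geometric multiplicity = 2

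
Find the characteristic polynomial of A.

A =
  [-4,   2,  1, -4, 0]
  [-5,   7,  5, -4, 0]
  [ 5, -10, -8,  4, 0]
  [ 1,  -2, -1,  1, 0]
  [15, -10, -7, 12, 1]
x^5 + 3*x^4 - 6*x^3 - 10*x^2 + 21*x - 9

Expanding det(x·I − A) (e.g. by cofactor expansion or by noting that A is similar to its Jordan form J, which has the same characteristic polynomial as A) gives
  χ_A(x) = x^5 + 3*x^4 - 6*x^3 - 10*x^2 + 21*x - 9
which factors as (x - 1)^3*(x + 3)^2. The eigenvalues (with algebraic multiplicities) are λ = -3 with multiplicity 2, λ = 1 with multiplicity 3.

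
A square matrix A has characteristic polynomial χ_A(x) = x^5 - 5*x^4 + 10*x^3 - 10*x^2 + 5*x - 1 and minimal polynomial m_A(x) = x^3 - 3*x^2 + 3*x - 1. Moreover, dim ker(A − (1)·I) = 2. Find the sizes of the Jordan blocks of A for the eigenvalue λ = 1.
Block sizes for λ = 1: [3, 2]

Step 1 — from the characteristic polynomial, algebraic multiplicity of λ = 1 is 5. From dim ker(A − (1)·I) = 2, there are exactly 2 Jordan blocks for λ = 1.
Step 2 — from the minimal polynomial, the factor (x − 1)^3 tells us the largest block for λ = 1 has size 3.
Step 3 — with total size 5, 2 blocks, and largest block 3, the block sizes (in nonincreasing order) are [3, 2].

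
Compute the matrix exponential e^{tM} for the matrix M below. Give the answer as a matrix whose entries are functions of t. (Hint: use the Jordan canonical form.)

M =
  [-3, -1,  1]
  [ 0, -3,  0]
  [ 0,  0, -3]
e^{tM} =
  [exp(-3*t), -t*exp(-3*t), t*exp(-3*t)]
  [0, exp(-3*t), 0]
  [0, 0, exp(-3*t)]

Strategy: write M = P · J · P⁻¹ where J is a Jordan canonical form, so e^{tM} = P · e^{tJ} · P⁻¹, and e^{tJ} can be computed block-by-block.

M has Jordan form
J =
  [-3,  1,  0]
  [ 0, -3,  0]
  [ 0,  0, -3]
(up to reordering of blocks).

Per-block formulas:
  For a 2×2 Jordan block J_2(-3): exp(t · J_2(-3)) = e^(-3t)·(I + t·N), where N is the 2×2 nilpotent shift.
  For a 1×1 block at λ = -3: exp(t · [-3]) = [e^(-3t)].

After assembling e^{tJ} and conjugating by P, we get:

e^{tM} =
  [exp(-3*t), -t*exp(-3*t), t*exp(-3*t)]
  [0, exp(-3*t), 0]
  [0, 0, exp(-3*t)]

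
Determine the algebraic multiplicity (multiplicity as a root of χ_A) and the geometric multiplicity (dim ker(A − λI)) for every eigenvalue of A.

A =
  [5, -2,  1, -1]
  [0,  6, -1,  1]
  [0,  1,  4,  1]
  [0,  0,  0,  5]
λ = 5: alg = 4, geom = 2

Step 1 — factor the characteristic polynomial to read off the algebraic multiplicities:
  χ_A(x) = (x - 5)^4

Step 2 — compute geometric multiplicities via the rank-nullity identity g(λ) = n − rank(A − λI):
  rank(A − (5)·I) = 2, so dim ker(A − (5)·I) = n − 2 = 2

Summary:
  λ = 5: algebraic multiplicity = 4, geometric multiplicity = 2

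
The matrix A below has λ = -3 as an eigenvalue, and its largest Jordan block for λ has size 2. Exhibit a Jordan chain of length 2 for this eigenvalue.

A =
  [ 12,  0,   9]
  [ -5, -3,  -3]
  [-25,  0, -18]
A Jordan chain for λ = -3 of length 2:
v_1 = (15, -5, -25)ᵀ
v_2 = (1, 0, 0)ᵀ

Let N = A − (-3)·I. We want v_2 with N^2 v_2 = 0 but N^1 v_2 ≠ 0; then v_{j-1} := N · v_j for j = 2, …, 2.

Pick v_2 = (1, 0, 0)ᵀ.
Then v_1 = N · v_2 = (15, -5, -25)ᵀ.

Sanity check: (A − (-3)·I) v_1 = (0, 0, 0)ᵀ = 0. ✓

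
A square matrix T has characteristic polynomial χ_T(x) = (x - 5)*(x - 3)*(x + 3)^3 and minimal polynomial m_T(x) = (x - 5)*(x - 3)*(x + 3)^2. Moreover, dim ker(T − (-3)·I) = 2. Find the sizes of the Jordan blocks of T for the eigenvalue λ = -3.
Block sizes for λ = -3: [2, 1]

Step 1 — from the characteristic polynomial, algebraic multiplicity of λ = -3 is 3. From dim ker(T − (-3)·I) = 2, there are exactly 2 Jordan blocks for λ = -3.
Step 2 — from the minimal polynomial, the factor (x + 3)^2 tells us the largest block for λ = -3 has size 2.
Step 3 — with total size 3, 2 blocks, and largest block 2, the block sizes (in nonincreasing order) are [2, 1].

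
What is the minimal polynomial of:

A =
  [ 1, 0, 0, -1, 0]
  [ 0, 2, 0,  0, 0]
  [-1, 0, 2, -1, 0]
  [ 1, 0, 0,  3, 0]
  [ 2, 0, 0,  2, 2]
x^2 - 4*x + 4

The characteristic polynomial is χ_A(x) = (x - 2)^5, so the eigenvalues are known. The minimal polynomial is
  m_A(x) = Π_λ (x − λ)^{k_λ}
where k_λ is the size of the *largest* Jordan block for λ (equivalently, the smallest k with (A − λI)^k v = 0 for every generalised eigenvector v of λ).

  λ = 2: largest Jordan block has size 2, contributing (x − 2)^2

So m_A(x) = (x - 2)^2 = x^2 - 4*x + 4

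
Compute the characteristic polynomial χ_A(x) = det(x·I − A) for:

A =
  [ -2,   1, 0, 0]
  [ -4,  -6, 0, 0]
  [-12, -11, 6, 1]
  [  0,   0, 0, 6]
x^4 - 4*x^3 - 44*x^2 + 96*x + 576

Expanding det(x·I − A) (e.g. by cofactor expansion or by noting that A is similar to its Jordan form J, which has the same characteristic polynomial as A) gives
  χ_A(x) = x^4 - 4*x^3 - 44*x^2 + 96*x + 576
which factors as (x - 6)^2*(x + 4)^2. The eigenvalues (with algebraic multiplicities) are λ = -4 with multiplicity 2, λ = 6 with multiplicity 2.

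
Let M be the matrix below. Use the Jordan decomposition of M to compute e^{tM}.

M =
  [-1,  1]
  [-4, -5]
e^{tM} =
  [2*t*exp(-3*t) + exp(-3*t), t*exp(-3*t)]
  [-4*t*exp(-3*t), -2*t*exp(-3*t) + exp(-3*t)]

Strategy: write M = P · J · P⁻¹ where J is a Jordan canonical form, so e^{tM} = P · e^{tJ} · P⁻¹, and e^{tJ} can be computed block-by-block.

M has Jordan form
J =
  [-3,  1]
  [ 0, -3]
(up to reordering of blocks).

Per-block formulas:
  For a 2×2 Jordan block J_2(-3): exp(t · J_2(-3)) = e^(-3t)·(I + t·N), where N is the 2×2 nilpotent shift.

After assembling e^{tJ} and conjugating by P, we get:

e^{tM} =
  [2*t*exp(-3*t) + exp(-3*t), t*exp(-3*t)]
  [-4*t*exp(-3*t), -2*t*exp(-3*t) + exp(-3*t)]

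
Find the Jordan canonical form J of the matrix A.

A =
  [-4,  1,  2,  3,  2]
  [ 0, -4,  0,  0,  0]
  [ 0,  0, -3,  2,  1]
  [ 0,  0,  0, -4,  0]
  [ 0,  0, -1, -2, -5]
J_2(-4) ⊕ J_2(-4) ⊕ J_1(-4)

The characteristic polynomial is
  det(x·I − A) = x^5 + 20*x^4 + 160*x^3 + 640*x^2 + 1280*x + 1024 = (x + 4)^5

Eigenvalues and multiplicities (the geometric multiplicity of λ is n − rank(A − λI), which equals the number of Jordan blocks for λ):
  λ = -4: algebraic multiplicity = 5, geometric multiplicity = 3

Determining the block sizes for each eigenvalue:
  λ = -4: with am = 5 and gm = 3, the partition is not yet determined (e.g. several partitions of 5 into 3 parts exist). Let N = A − (-4)·I. Computing rank(N^1) = 2, rank(N^2) = 0; the number of blocks of size ≥ j is rank(N^{j−1}) − rank(N^j), giving [3, 2]. So we have 2 block(s) of size 2, 1 block(s) of size 1 → block sizes [2, 2, 1]

Assembling the blocks gives a Jordan form
J =
  [-4,  1,  0,  0,  0]
  [ 0, -4,  0,  0,  0]
  [ 0,  0, -4,  1,  0]
  [ 0,  0,  0, -4,  0]
  [ 0,  0,  0,  0, -4]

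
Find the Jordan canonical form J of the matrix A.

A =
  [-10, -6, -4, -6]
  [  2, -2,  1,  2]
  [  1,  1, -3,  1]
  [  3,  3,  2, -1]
J_3(-4) ⊕ J_1(-4)

The characteristic polynomial is
  det(x·I − A) = x^4 + 16*x^3 + 96*x^2 + 256*x + 256 = (x + 4)^4

Eigenvalues and multiplicities (the geometric multiplicity of λ is n − rank(A − λI), which equals the number of Jordan blocks for λ):
  λ = -4: algebraic multiplicity = 4, geometric multiplicity = 2

Determining the block sizes for each eigenvalue:
  λ = -4: with am = 4 and gm = 2, the partition is not yet determined (e.g. several partitions of 4 into 2 parts exist). Let N = A − (-4)·I. Computing rank(N^1) = 2, rank(N^2) = 1, rank(N^3) = 0; the number of blocks of size ≥ j is rank(N^{j−1}) − rank(N^j), giving [2, 1, 1]. So we have 1 block(s) of size 3, 1 block(s) of size 1 → block sizes [3, 1]

Assembling the blocks gives a Jordan form
J =
  [-4,  1,  0,  0]
  [ 0, -4,  1,  0]
  [ 0,  0, -4,  0]
  [ 0,  0,  0, -4]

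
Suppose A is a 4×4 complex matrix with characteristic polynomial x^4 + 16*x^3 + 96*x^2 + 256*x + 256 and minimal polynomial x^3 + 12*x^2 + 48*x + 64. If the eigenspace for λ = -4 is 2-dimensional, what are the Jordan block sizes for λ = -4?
Block sizes for λ = -4: [3, 1]

Step 1 — from the characteristic polynomial, algebraic multiplicity of λ = -4 is 4. From dim ker(A − (-4)·I) = 2, there are exactly 2 Jordan blocks for λ = -4.
Step 2 — from the minimal polynomial, the factor (x + 4)^3 tells us the largest block for λ = -4 has size 3.
Step 3 — with total size 4, 2 blocks, and largest block 3, the block sizes (in nonincreasing order) are [3, 1].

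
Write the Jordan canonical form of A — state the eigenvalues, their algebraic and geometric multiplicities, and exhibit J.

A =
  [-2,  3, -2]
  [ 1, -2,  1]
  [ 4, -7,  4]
J_3(0)

The characteristic polynomial is
  det(x·I − A) = x^3

Eigenvalues and multiplicities (the geometric multiplicity of λ is n − rank(A − λI), which equals the number of Jordan blocks for λ):
  λ = 0: algebraic multiplicity = 3, geometric multiplicity = 1

Determining the block sizes for each eigenvalue:
  λ = 0: one block (gm = 1), so the single block has size am = 3 → block sizes [3]

Assembling the blocks gives a Jordan form
J =
  [0, 1, 0]
  [0, 0, 1]
  [0, 0, 0]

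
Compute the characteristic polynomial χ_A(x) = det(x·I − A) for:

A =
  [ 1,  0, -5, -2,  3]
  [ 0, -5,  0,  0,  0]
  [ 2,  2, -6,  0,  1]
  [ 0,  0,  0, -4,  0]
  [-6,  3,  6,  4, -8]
x^5 + 22*x^4 + 193*x^3 + 844*x^2 + 1840*x + 1600

Expanding det(x·I − A) (e.g. by cofactor expansion or by noting that A is similar to its Jordan form J, which has the same characteristic polynomial as A) gives
  χ_A(x) = x^5 + 22*x^4 + 193*x^3 + 844*x^2 + 1840*x + 1600
which factors as (x + 4)^3*(x + 5)^2. The eigenvalues (with algebraic multiplicities) are λ = -5 with multiplicity 2, λ = -4 with multiplicity 3.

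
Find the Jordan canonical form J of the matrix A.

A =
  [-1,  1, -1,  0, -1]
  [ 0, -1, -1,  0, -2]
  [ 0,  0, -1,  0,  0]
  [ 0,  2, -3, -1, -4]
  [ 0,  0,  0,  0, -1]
J_3(-1) ⊕ J_1(-1) ⊕ J_1(-1)

The characteristic polynomial is
  det(x·I − A) = x^5 + 5*x^4 + 10*x^3 + 10*x^2 + 5*x + 1 = (x + 1)^5

Eigenvalues and multiplicities (the geometric multiplicity of λ is n − rank(A − λI), which equals the number of Jordan blocks for λ):
  λ = -1: algebraic multiplicity = 5, geometric multiplicity = 3

Determining the block sizes for each eigenvalue:
  λ = -1: with am = 5 and gm = 3, the partition is not yet determined (e.g. several partitions of 5 into 3 parts exist). Let N = A − (-1)·I. Computing rank(N^1) = 2, rank(N^2) = 1, rank(N^3) = 0; the number of blocks of size ≥ j is rank(N^{j−1}) − rank(N^j), giving [3, 1, 1]. So we have 1 block(s) of size 3, 2 block(s) of size 1 → block sizes [3, 1, 1]

Assembling the blocks gives a Jordan form
J =
  [-1,  1,  0,  0,  0]
  [ 0, -1,  1,  0,  0]
  [ 0,  0, -1,  0,  0]
  [ 0,  0,  0, -1,  0]
  [ 0,  0,  0,  0, -1]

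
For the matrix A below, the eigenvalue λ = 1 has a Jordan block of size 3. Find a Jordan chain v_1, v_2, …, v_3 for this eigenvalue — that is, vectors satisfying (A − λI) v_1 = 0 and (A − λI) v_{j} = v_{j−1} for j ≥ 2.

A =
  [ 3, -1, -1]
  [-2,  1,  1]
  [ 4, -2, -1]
A Jordan chain for λ = 1 of length 3:
v_1 = (2, 0, 4)ᵀ
v_2 = (2, -2, 4)ᵀ
v_3 = (1, 0, 0)ᵀ

Let N = A − (1)·I. We want v_3 with N^3 v_3 = 0 but N^2 v_3 ≠ 0; then v_{j-1} := N · v_j for j = 3, …, 2.

Pick v_3 = (1, 0, 0)ᵀ.
Then v_2 = N · v_3 = (2, -2, 4)ᵀ.
Then v_1 = N · v_2 = (2, 0, 4)ᵀ.

Sanity check: (A − (1)·I) v_1 = (0, 0, 0)ᵀ = 0. ✓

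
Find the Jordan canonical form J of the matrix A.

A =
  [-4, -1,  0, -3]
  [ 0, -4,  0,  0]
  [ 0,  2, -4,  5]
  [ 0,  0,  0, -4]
J_2(-4) ⊕ J_2(-4)

The characteristic polynomial is
  det(x·I − A) = x^4 + 16*x^3 + 96*x^2 + 256*x + 256 = (x + 4)^4

Eigenvalues and multiplicities (the geometric multiplicity of λ is n − rank(A − λI), which equals the number of Jordan blocks for λ):
  λ = -4: algebraic multiplicity = 4, geometric multiplicity = 2

Determining the block sizes for each eigenvalue:
  λ = -4: with am = 4 and gm = 2, the partition is not yet determined (e.g. several partitions of 4 into 2 parts exist). Let N = A − (-4)·I. Computing rank(N^1) = 2, rank(N^2) = 0; the number of blocks of size ≥ j is rank(N^{j−1}) − rank(N^j), giving [2, 2]. So we have 2 block(s) of size 2 → block sizes [2, 2]

Assembling the blocks gives a Jordan form
J =
  [-4,  1,  0,  0]
  [ 0, -4,  0,  0]
  [ 0,  0, -4,  1]
  [ 0,  0,  0, -4]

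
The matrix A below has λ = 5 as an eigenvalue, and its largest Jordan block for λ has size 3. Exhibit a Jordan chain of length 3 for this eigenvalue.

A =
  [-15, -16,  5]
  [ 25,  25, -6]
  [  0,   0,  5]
A Jordan chain for λ = 5 of length 3:
v_1 = (-4, 5, 0)ᵀ
v_2 = (5, -6, 0)ᵀ
v_3 = (0, 0, 1)ᵀ

Let N = A − (5)·I. We want v_3 with N^3 v_3 = 0 but N^2 v_3 ≠ 0; then v_{j-1} := N · v_j for j = 3, …, 2.

Pick v_3 = (0, 0, 1)ᵀ.
Then v_2 = N · v_3 = (5, -6, 0)ᵀ.
Then v_1 = N · v_2 = (-4, 5, 0)ᵀ.

Sanity check: (A − (5)·I) v_1 = (0, 0, 0)ᵀ = 0. ✓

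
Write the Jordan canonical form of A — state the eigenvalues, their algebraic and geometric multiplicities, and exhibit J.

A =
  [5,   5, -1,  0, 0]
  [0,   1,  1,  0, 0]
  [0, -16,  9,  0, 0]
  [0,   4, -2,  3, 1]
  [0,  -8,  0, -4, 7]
J_3(5) ⊕ J_2(5)

The characteristic polynomial is
  det(x·I − A) = x^5 - 25*x^4 + 250*x^3 - 1250*x^2 + 3125*x - 3125 = (x - 5)^5

Eigenvalues and multiplicities (the geometric multiplicity of λ is n − rank(A − λI), which equals the number of Jordan blocks for λ):
  λ = 5: algebraic multiplicity = 5, geometric multiplicity = 2

Determining the block sizes for each eigenvalue:
  λ = 5: with am = 5 and gm = 2, the partition is not yet determined (e.g. several partitions of 5 into 2 parts exist). Let N = A − (5)·I. Computing rank(N^1) = 3, rank(N^2) = 1, rank(N^3) = 0; the number of blocks of size ≥ j is rank(N^{j−1}) − rank(N^j), giving [2, 2, 1]. So we have 1 block(s) of size 3, 1 block(s) of size 2 → block sizes [3, 2]

Assembling the blocks gives a Jordan form
J =
  [5, 1, 0, 0, 0]
  [0, 5, 1, 0, 0]
  [0, 0, 5, 0, 0]
  [0, 0, 0, 5, 1]
  [0, 0, 0, 0, 5]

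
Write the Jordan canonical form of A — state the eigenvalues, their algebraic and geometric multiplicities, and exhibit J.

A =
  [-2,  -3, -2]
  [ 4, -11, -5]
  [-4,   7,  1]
J_3(-4)

The characteristic polynomial is
  det(x·I − A) = x^3 + 12*x^2 + 48*x + 64 = (x + 4)^3

Eigenvalues and multiplicities (the geometric multiplicity of λ is n − rank(A − λI), which equals the number of Jordan blocks for λ):
  λ = -4: algebraic multiplicity = 3, geometric multiplicity = 1

Determining the block sizes for each eigenvalue:
  λ = -4: one block (gm = 1), so the single block has size am = 3 → block sizes [3]

Assembling the blocks gives a Jordan form
J =
  [-4,  1,  0]
  [ 0, -4,  1]
  [ 0,  0, -4]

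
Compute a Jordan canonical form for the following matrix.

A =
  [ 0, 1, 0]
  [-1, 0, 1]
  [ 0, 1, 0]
J_3(0)

The characteristic polynomial is
  det(x·I − A) = x^3

Eigenvalues and multiplicities (the geometric multiplicity of λ is n − rank(A − λI), which equals the number of Jordan blocks for λ):
  λ = 0: algebraic multiplicity = 3, geometric multiplicity = 1

Determining the block sizes for each eigenvalue:
  λ = 0: one block (gm = 1), so the single block has size am = 3 → block sizes [3]

Assembling the blocks gives a Jordan form
J =
  [0, 1, 0]
  [0, 0, 1]
  [0, 0, 0]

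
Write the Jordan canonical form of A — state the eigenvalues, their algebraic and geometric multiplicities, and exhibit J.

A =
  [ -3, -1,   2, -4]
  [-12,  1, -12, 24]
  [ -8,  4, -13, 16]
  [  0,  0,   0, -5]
J_2(-5) ⊕ J_1(-5) ⊕ J_1(-5)

The characteristic polynomial is
  det(x·I − A) = x^4 + 20*x^3 + 150*x^2 + 500*x + 625 = (x + 5)^4

Eigenvalues and multiplicities (the geometric multiplicity of λ is n − rank(A − λI), which equals the number of Jordan blocks for λ):
  λ = -5: algebraic multiplicity = 4, geometric multiplicity = 3

Determining the block sizes for each eigenvalue:
  λ = -5: 3 blocks summing to 4 forces exactly one block of size 2 and the rest size 1 → block sizes [2, 1, 1]

Assembling the blocks gives a Jordan form
J =
  [-5,  1,  0,  0]
  [ 0, -5,  0,  0]
  [ 0,  0, -5,  0]
  [ 0,  0,  0, -5]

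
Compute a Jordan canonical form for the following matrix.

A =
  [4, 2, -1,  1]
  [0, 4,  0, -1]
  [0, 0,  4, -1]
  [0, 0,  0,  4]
J_3(4) ⊕ J_1(4)

The characteristic polynomial is
  det(x·I − A) = x^4 - 16*x^3 + 96*x^2 - 256*x + 256 = (x - 4)^4

Eigenvalues and multiplicities (the geometric multiplicity of λ is n − rank(A − λI), which equals the number of Jordan blocks for λ):
  λ = 4: algebraic multiplicity = 4, geometric multiplicity = 2

Determining the block sizes for each eigenvalue:
  λ = 4: with am = 4 and gm = 2, the partition is not yet determined (e.g. several partitions of 4 into 2 parts exist). Let N = A − (4)·I. Computing rank(N^1) = 2, rank(N^2) = 1, rank(N^3) = 0; the number of blocks of size ≥ j is rank(N^{j−1}) − rank(N^j), giving [2, 1, 1]. So we have 1 block(s) of size 3, 1 block(s) of size 1 → block sizes [3, 1]

Assembling the blocks gives a Jordan form
J =
  [4, 1, 0, 0]
  [0, 4, 1, 0]
  [0, 0, 4, 0]
  [0, 0, 0, 4]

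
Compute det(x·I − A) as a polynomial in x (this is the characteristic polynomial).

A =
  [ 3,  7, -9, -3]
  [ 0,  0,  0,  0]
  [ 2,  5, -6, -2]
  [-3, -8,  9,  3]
x^4

Expanding det(x·I − A) (e.g. by cofactor expansion or by noting that A is similar to its Jordan form J, which has the same characteristic polynomial as A) gives
  χ_A(x) = x^4
which factors as x^4. The eigenvalues (with algebraic multiplicities) are λ = 0 with multiplicity 4.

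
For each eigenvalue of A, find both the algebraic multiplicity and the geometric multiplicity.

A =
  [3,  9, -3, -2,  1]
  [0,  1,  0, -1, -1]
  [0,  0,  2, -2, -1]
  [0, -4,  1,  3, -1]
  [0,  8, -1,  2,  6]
λ = 3: alg = 5, geom = 2

Step 1 — factor the characteristic polynomial to read off the algebraic multiplicities:
  χ_A(x) = (x - 3)^5

Step 2 — compute geometric multiplicities via the rank-nullity identity g(λ) = n − rank(A − λI):
  rank(A − (3)·I) = 3, so dim ker(A − (3)·I) = n − 3 = 2

Summary:
  λ = 3: algebraic multiplicity = 5, geometric multiplicity = 2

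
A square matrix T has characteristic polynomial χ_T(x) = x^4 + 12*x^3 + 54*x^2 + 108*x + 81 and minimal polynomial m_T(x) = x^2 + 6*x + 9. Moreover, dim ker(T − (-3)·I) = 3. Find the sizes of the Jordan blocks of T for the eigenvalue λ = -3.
Block sizes for λ = -3: [2, 1, 1]

Step 1 — from the characteristic polynomial, algebraic multiplicity of λ = -3 is 4. From dim ker(T − (-3)·I) = 3, there are exactly 3 Jordan blocks for λ = -3.
Step 2 — from the minimal polynomial, the factor (x + 3)^2 tells us the largest block for λ = -3 has size 2.
Step 3 — with total size 4, 3 blocks, and largest block 2, the block sizes (in nonincreasing order) are [2, 1, 1].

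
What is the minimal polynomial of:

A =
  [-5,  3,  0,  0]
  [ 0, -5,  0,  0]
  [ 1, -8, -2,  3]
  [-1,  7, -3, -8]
x^2 + 10*x + 25

The characteristic polynomial is χ_A(x) = (x + 5)^4, so the eigenvalues are known. The minimal polynomial is
  m_A(x) = Π_λ (x − λ)^{k_λ}
where k_λ is the size of the *largest* Jordan block for λ (equivalently, the smallest k with (A − λI)^k v = 0 for every generalised eigenvector v of λ).

  λ = -5: largest Jordan block has size 2, contributing (x + 5)^2

So m_A(x) = (x + 5)^2 = x^2 + 10*x + 25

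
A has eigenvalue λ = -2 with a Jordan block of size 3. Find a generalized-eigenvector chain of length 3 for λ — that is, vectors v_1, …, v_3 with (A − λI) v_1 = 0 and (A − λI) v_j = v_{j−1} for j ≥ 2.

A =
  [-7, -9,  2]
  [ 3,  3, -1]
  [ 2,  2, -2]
A Jordan chain for λ = -2 of length 3:
v_1 = (2, -2, -4)ᵀ
v_2 = (-5, 3, 2)ᵀ
v_3 = (1, 0, 0)ᵀ

Let N = A − (-2)·I. We want v_3 with N^3 v_3 = 0 but N^2 v_3 ≠ 0; then v_{j-1} := N · v_j for j = 3, …, 2.

Pick v_3 = (1, 0, 0)ᵀ.
Then v_2 = N · v_3 = (-5, 3, 2)ᵀ.
Then v_1 = N · v_2 = (2, -2, -4)ᵀ.

Sanity check: (A − (-2)·I) v_1 = (0, 0, 0)ᵀ = 0. ✓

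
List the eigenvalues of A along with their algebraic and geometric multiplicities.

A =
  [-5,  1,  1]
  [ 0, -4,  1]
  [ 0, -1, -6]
λ = -5: alg = 3, geom = 2

Step 1 — factor the characteristic polynomial to read off the algebraic multiplicities:
  χ_A(x) = (x + 5)^3

Step 2 — compute geometric multiplicities via the rank-nullity identity g(λ) = n − rank(A − λI):
  rank(A − (-5)·I) = 1, so dim ker(A − (-5)·I) = n − 1 = 2

Summary:
  λ = -5: algebraic multiplicity = 3, geometric multiplicity = 2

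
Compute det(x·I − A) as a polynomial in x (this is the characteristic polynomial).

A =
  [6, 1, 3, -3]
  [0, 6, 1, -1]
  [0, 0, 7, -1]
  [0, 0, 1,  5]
x^4 - 24*x^3 + 216*x^2 - 864*x + 1296

Expanding det(x·I − A) (e.g. by cofactor expansion or by noting that A is similar to its Jordan form J, which has the same characteristic polynomial as A) gives
  χ_A(x) = x^4 - 24*x^3 + 216*x^2 - 864*x + 1296
which factors as (x - 6)^4. The eigenvalues (with algebraic multiplicities) are λ = 6 with multiplicity 4.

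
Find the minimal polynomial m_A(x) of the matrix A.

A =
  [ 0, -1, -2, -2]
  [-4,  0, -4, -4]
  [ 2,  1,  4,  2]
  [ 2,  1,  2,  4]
x^2 - 4*x + 4

The characteristic polynomial is χ_A(x) = (x - 2)^4, so the eigenvalues are known. The minimal polynomial is
  m_A(x) = Π_λ (x − λ)^{k_λ}
where k_λ is the size of the *largest* Jordan block for λ (equivalently, the smallest k with (A − λI)^k v = 0 for every generalised eigenvector v of λ).

  λ = 2: largest Jordan block has size 2, contributing (x − 2)^2

So m_A(x) = (x - 2)^2 = x^2 - 4*x + 4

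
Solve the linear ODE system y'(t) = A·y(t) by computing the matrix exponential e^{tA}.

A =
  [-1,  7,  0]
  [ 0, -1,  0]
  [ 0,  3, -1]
e^{tA} =
  [exp(-t), 7*t*exp(-t), 0]
  [0, exp(-t), 0]
  [0, 3*t*exp(-t), exp(-t)]

Strategy: write A = P · J · P⁻¹ where J is a Jordan canonical form, so e^{tA} = P · e^{tJ} · P⁻¹, and e^{tJ} can be computed block-by-block.

A has Jordan form
J =
  [-1,  1,  0]
  [ 0, -1,  0]
  [ 0,  0, -1]
(up to reordering of blocks).

Per-block formulas:
  For a 2×2 Jordan block J_2(-1): exp(t · J_2(-1)) = e^(-1t)·(I + t·N), where N is the 2×2 nilpotent shift.
  For a 1×1 block at λ = -1: exp(t · [-1]) = [e^(-1t)].

After assembling e^{tJ} and conjugating by P, we get:

e^{tA} =
  [exp(-t), 7*t*exp(-t), 0]
  [0, exp(-t), 0]
  [0, 3*t*exp(-t), exp(-t)]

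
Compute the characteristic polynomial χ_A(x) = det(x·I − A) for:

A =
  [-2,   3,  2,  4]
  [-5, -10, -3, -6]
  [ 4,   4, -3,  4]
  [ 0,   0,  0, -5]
x^4 + 20*x^3 + 150*x^2 + 500*x + 625

Expanding det(x·I − A) (e.g. by cofactor expansion or by noting that A is similar to its Jordan form J, which has the same characteristic polynomial as A) gives
  χ_A(x) = x^4 + 20*x^3 + 150*x^2 + 500*x + 625
which factors as (x + 5)^4. The eigenvalues (with algebraic multiplicities) are λ = -5 with multiplicity 4.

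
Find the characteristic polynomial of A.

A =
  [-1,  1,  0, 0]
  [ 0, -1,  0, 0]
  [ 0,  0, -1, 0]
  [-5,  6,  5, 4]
x^4 - x^3 - 9*x^2 - 11*x - 4

Expanding det(x·I − A) (e.g. by cofactor expansion or by noting that A is similar to its Jordan form J, which has the same characteristic polynomial as A) gives
  χ_A(x) = x^4 - x^3 - 9*x^2 - 11*x - 4
which factors as (x - 4)*(x + 1)^3. The eigenvalues (with algebraic multiplicities) are λ = -1 with multiplicity 3, λ = 4 with multiplicity 1.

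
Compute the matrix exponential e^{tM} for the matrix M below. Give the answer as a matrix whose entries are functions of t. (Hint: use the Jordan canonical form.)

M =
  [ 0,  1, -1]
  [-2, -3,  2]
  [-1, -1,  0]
e^{tM} =
  [t*exp(-t) + exp(-t), t*exp(-t), -t*exp(-t)]
  [-2*t*exp(-t), -2*t*exp(-t) + exp(-t), 2*t*exp(-t)]
  [-t*exp(-t), -t*exp(-t), t*exp(-t) + exp(-t)]

Strategy: write M = P · J · P⁻¹ where J is a Jordan canonical form, so e^{tM} = P · e^{tJ} · P⁻¹, and e^{tJ} can be computed block-by-block.

M has Jordan form
J =
  [-1,  1,  0]
  [ 0, -1,  0]
  [ 0,  0, -1]
(up to reordering of blocks).

Per-block formulas:
  For a 2×2 Jordan block J_2(-1): exp(t · J_2(-1)) = e^(-1t)·(I + t·N), where N is the 2×2 nilpotent shift.
  For a 1×1 block at λ = -1: exp(t · [-1]) = [e^(-1t)].

After assembling e^{tJ} and conjugating by P, we get:

e^{tM} =
  [t*exp(-t) + exp(-t), t*exp(-t), -t*exp(-t)]
  [-2*t*exp(-t), -2*t*exp(-t) + exp(-t), 2*t*exp(-t)]
  [-t*exp(-t), -t*exp(-t), t*exp(-t) + exp(-t)]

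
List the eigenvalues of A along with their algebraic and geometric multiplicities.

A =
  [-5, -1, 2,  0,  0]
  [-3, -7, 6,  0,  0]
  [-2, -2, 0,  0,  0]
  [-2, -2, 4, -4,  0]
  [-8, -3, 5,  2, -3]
λ = -4: alg = 4, geom = 3; λ = -3: alg = 1, geom = 1

Step 1 — factor the characteristic polynomial to read off the algebraic multiplicities:
  χ_A(x) = (x + 3)*(x + 4)^4

Step 2 — compute geometric multiplicities via the rank-nullity identity g(λ) = n − rank(A − λI):
  rank(A − (-4)·I) = 2, so dim ker(A − (-4)·I) = n − 2 = 3
  rank(A − (-3)·I) = 4, so dim ker(A − (-3)·I) = n − 4 = 1

Summary:
  λ = -4: algebraic multiplicity = 4, geometric multiplicity = 3
  λ = -3: algebraic multiplicity = 1, geometric multiplicity = 1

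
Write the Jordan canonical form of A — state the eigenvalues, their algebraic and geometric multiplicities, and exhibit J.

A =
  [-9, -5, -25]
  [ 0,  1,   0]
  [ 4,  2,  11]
J_2(1) ⊕ J_1(1)

The characteristic polynomial is
  det(x·I − A) = x^3 - 3*x^2 + 3*x - 1 = (x - 1)^3

Eigenvalues and multiplicities (the geometric multiplicity of λ is n − rank(A − λI), which equals the number of Jordan blocks for λ):
  λ = 1: algebraic multiplicity = 3, geometric multiplicity = 2

Determining the block sizes for each eigenvalue:
  λ = 1: 2 blocks summing to 3 forces exactly one block of size 2 and the rest size 1 → block sizes [2, 1]

Assembling the blocks gives a Jordan form
J =
  [1, 1, 0]
  [0, 1, 0]
  [0, 0, 1]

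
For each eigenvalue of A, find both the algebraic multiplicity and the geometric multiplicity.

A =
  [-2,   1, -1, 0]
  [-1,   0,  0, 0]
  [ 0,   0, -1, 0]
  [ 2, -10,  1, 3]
λ = -1: alg = 3, geom = 1; λ = 3: alg = 1, geom = 1

Step 1 — factor the characteristic polynomial to read off the algebraic multiplicities:
  χ_A(x) = (x - 3)*(x + 1)^3

Step 2 — compute geometric multiplicities via the rank-nullity identity g(λ) = n − rank(A − λI):
  rank(A − (-1)·I) = 3, so dim ker(A − (-1)·I) = n − 3 = 1
  rank(A − (3)·I) = 3, so dim ker(A − (3)·I) = n − 3 = 1

Summary:
  λ = -1: algebraic multiplicity = 3, geometric multiplicity = 1
  λ = 3: algebraic multiplicity = 1, geometric multiplicity = 1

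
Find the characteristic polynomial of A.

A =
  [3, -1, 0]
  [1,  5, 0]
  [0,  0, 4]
x^3 - 12*x^2 + 48*x - 64

Expanding det(x·I − A) (e.g. by cofactor expansion or by noting that A is similar to its Jordan form J, which has the same characteristic polynomial as A) gives
  χ_A(x) = x^3 - 12*x^2 + 48*x - 64
which factors as (x - 4)^3. The eigenvalues (with algebraic multiplicities) are λ = 4 with multiplicity 3.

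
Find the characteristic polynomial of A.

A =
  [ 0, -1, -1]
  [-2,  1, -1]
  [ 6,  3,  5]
x^3 - 6*x^2 + 12*x - 8

Expanding det(x·I − A) (e.g. by cofactor expansion or by noting that A is similar to its Jordan form J, which has the same characteristic polynomial as A) gives
  χ_A(x) = x^3 - 6*x^2 + 12*x - 8
which factors as (x - 2)^3. The eigenvalues (with algebraic multiplicities) are λ = 2 with multiplicity 3.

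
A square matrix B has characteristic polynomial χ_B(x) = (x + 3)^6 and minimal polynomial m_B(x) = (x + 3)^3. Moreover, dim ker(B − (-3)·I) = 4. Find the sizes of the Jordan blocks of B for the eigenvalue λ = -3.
Block sizes for λ = -3: [3, 1, 1, 1]

Step 1 — from the characteristic polynomial, algebraic multiplicity of λ = -3 is 6. From dim ker(B − (-3)·I) = 4, there are exactly 4 Jordan blocks for λ = -3.
Step 2 — from the minimal polynomial, the factor (x + 3)^3 tells us the largest block for λ = -3 has size 3.
Step 3 — with total size 6, 4 blocks, and largest block 3, the block sizes (in nonincreasing order) are [3, 1, 1, 1].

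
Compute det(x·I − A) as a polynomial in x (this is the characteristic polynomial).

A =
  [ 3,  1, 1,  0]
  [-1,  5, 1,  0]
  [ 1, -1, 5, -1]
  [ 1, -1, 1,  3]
x^4 - 16*x^3 + 96*x^2 - 256*x + 256

Expanding det(x·I − A) (e.g. by cofactor expansion or by noting that A is similar to its Jordan form J, which has the same characteristic polynomial as A) gives
  χ_A(x) = x^4 - 16*x^3 + 96*x^2 - 256*x + 256
which factors as (x - 4)^4. The eigenvalues (with algebraic multiplicities) are λ = 4 with multiplicity 4.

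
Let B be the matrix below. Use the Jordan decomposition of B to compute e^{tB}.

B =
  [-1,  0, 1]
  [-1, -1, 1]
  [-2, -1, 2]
e^{tB} =
  [-t^2/2 - t + 1, -t^2/2, t^2/2 + t]
  [-t, 1 - t, t]
  [-t^2/2 - 2*t, -t^2/2 - t, t^2/2 + 2*t + 1]

Strategy: write B = P · J · P⁻¹ where J is a Jordan canonical form, so e^{tB} = P · e^{tJ} · P⁻¹, and e^{tJ} can be computed block-by-block.

B has Jordan form
J =
  [0, 1, 0]
  [0, 0, 1]
  [0, 0, 0]
(up to reordering of blocks).

Per-block formulas:
  For a 3×3 Jordan block J_3(0): exp(t · J_3(0)) = e^(0t)·(I + t·N + (t^2/2)·N^2), where N is the 3×3 nilpotent shift.

After assembling e^{tJ} and conjugating by P, we get:

e^{tB} =
  [-t^2/2 - t + 1, -t^2/2, t^2/2 + t]
  [-t, 1 - t, t]
  [-t^2/2 - 2*t, -t^2/2 - t, t^2/2 + 2*t + 1]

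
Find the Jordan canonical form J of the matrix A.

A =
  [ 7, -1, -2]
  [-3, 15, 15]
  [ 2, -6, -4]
J_3(6)

The characteristic polynomial is
  det(x·I − A) = x^3 - 18*x^2 + 108*x - 216 = (x - 6)^3

Eigenvalues and multiplicities (the geometric multiplicity of λ is n − rank(A − λI), which equals the number of Jordan blocks for λ):
  λ = 6: algebraic multiplicity = 3, geometric multiplicity = 1

Determining the block sizes for each eigenvalue:
  λ = 6: one block (gm = 1), so the single block has size am = 3 → block sizes [3]

Assembling the blocks gives a Jordan form
J =
  [6, 1, 0]
  [0, 6, 1]
  [0, 0, 6]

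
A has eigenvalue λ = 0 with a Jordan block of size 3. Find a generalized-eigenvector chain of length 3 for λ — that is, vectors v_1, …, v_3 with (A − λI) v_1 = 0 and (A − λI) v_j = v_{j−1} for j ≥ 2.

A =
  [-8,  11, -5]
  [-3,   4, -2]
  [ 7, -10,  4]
A Jordan chain for λ = 0 of length 3:
v_1 = (-4, -2, 2)ᵀ
v_2 = (-8, -3, 7)ᵀ
v_3 = (1, 0, 0)ᵀ

Let N = A − (0)·I. We want v_3 with N^3 v_3 = 0 but N^2 v_3 ≠ 0; then v_{j-1} := N · v_j for j = 3, …, 2.

Pick v_3 = (1, 0, 0)ᵀ.
Then v_2 = N · v_3 = (-8, -3, 7)ᵀ.
Then v_1 = N · v_2 = (-4, -2, 2)ᵀ.

Sanity check: (A − (0)·I) v_1 = (0, 0, 0)ᵀ = 0. ✓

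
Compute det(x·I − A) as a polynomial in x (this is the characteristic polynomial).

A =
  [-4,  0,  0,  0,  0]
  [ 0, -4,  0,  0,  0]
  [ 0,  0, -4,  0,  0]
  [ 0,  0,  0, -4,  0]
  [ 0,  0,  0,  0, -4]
x^5 + 20*x^4 + 160*x^3 + 640*x^2 + 1280*x + 1024

Expanding det(x·I − A) (e.g. by cofactor expansion or by noting that A is similar to its Jordan form J, which has the same characteristic polynomial as A) gives
  χ_A(x) = x^5 + 20*x^4 + 160*x^3 + 640*x^2 + 1280*x + 1024
which factors as (x + 4)^5. The eigenvalues (with algebraic multiplicities) are λ = -4 with multiplicity 5.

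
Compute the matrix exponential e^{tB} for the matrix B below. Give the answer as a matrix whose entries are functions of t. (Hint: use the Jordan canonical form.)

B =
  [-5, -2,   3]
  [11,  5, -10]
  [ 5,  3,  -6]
e^{tB} =
  [t^2*exp(-2*t) - 3*t*exp(-2*t) + exp(-2*t), t^2*exp(-2*t)/2 - 2*t*exp(-2*t), -t^2*exp(-2*t)/2 + 3*t*exp(-2*t)]
  [-3*t^2*exp(-2*t) + 11*t*exp(-2*t), -3*t^2*exp(-2*t)/2 + 7*t*exp(-2*t) + exp(-2*t), 3*t^2*exp(-2*t)/2 - 10*t*exp(-2*t)]
  [-t^2*exp(-2*t) + 5*t*exp(-2*t), -t^2*exp(-2*t)/2 + 3*t*exp(-2*t), t^2*exp(-2*t)/2 - 4*t*exp(-2*t) + exp(-2*t)]

Strategy: write B = P · J · P⁻¹ where J is a Jordan canonical form, so e^{tB} = P · e^{tJ} · P⁻¹, and e^{tJ} can be computed block-by-block.

B has Jordan form
J =
  [-2,  1,  0]
  [ 0, -2,  1]
  [ 0,  0, -2]
(up to reordering of blocks).

Per-block formulas:
  For a 3×3 Jordan block J_3(-2): exp(t · J_3(-2)) = e^(-2t)·(I + t·N + (t^2/2)·N^2), where N is the 3×3 nilpotent shift.

After assembling e^{tJ} and conjugating by P, we get:

e^{tB} =
  [t^2*exp(-2*t) - 3*t*exp(-2*t) + exp(-2*t), t^2*exp(-2*t)/2 - 2*t*exp(-2*t), -t^2*exp(-2*t)/2 + 3*t*exp(-2*t)]
  [-3*t^2*exp(-2*t) + 11*t*exp(-2*t), -3*t^2*exp(-2*t)/2 + 7*t*exp(-2*t) + exp(-2*t), 3*t^2*exp(-2*t)/2 - 10*t*exp(-2*t)]
  [-t^2*exp(-2*t) + 5*t*exp(-2*t), -t^2*exp(-2*t)/2 + 3*t*exp(-2*t), t^2*exp(-2*t)/2 - 4*t*exp(-2*t) + exp(-2*t)]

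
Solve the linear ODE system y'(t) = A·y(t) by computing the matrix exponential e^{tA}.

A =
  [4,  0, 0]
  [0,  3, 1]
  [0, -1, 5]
e^{tA} =
  [exp(4*t), 0, 0]
  [0, -t*exp(4*t) + exp(4*t), t*exp(4*t)]
  [0, -t*exp(4*t), t*exp(4*t) + exp(4*t)]

Strategy: write A = P · J · P⁻¹ where J is a Jordan canonical form, so e^{tA} = P · e^{tJ} · P⁻¹, and e^{tJ} can be computed block-by-block.

A has Jordan form
J =
  [4, 1, 0]
  [0, 4, 0]
  [0, 0, 4]
(up to reordering of blocks).

Per-block formulas:
  For a 2×2 Jordan block J_2(4): exp(t · J_2(4)) = e^(4t)·(I + t·N), where N is the 2×2 nilpotent shift.
  For a 1×1 block at λ = 4: exp(t · [4]) = [e^(4t)].

After assembling e^{tJ} and conjugating by P, we get:

e^{tA} =
  [exp(4*t), 0, 0]
  [0, -t*exp(4*t) + exp(4*t), t*exp(4*t)]
  [0, -t*exp(4*t), t*exp(4*t) + exp(4*t)]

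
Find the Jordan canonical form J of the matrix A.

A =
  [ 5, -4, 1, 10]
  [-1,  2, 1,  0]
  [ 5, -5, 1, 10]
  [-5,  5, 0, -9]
J_1(-4) ⊕ J_2(1) ⊕ J_1(1)

The characteristic polynomial is
  det(x·I − A) = x^4 + x^3 - 9*x^2 + 11*x - 4 = (x - 1)^3*(x + 4)

Eigenvalues and multiplicities (the geometric multiplicity of λ is n − rank(A − λI), which equals the number of Jordan blocks for λ):
  λ = -4: algebraic multiplicity = 1, geometric multiplicity = 1
  λ = 1: algebraic multiplicity = 3, geometric multiplicity = 2

Determining the block sizes for each eigenvalue:
  λ = -4: one block (gm = 1), so the single block has size am = 1 → block sizes [1]
  λ = 1: 2 blocks summing to 3 forces exactly one block of size 2 and the rest size 1 → block sizes [2, 1]

Assembling the blocks gives a Jordan form
J =
  [-4, 0, 0, 0]
  [ 0, 1, 1, 0]
  [ 0, 0, 1, 0]
  [ 0, 0, 0, 1]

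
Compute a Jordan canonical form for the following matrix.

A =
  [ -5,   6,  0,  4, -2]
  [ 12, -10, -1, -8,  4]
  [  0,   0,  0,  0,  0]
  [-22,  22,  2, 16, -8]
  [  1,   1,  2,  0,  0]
J_3(0) ⊕ J_1(0) ⊕ J_1(1)

The characteristic polynomial is
  det(x·I − A) = x^5 - x^4 = x^4*(x - 1)

Eigenvalues and multiplicities (the geometric multiplicity of λ is n − rank(A − λI), which equals the number of Jordan blocks for λ):
  λ = 0: algebraic multiplicity = 4, geometric multiplicity = 2
  λ = 1: algebraic multiplicity = 1, geometric multiplicity = 1

Determining the block sizes for each eigenvalue:
  λ = 0: with am = 4 and gm = 2, the partition is not yet determined (e.g. several partitions of 4 into 2 parts exist). Let N = A − (0)·I. Computing rank(N^1) = 3, rank(N^2) = 2, rank(N^3) = 1; the number of blocks of size ≥ j is rank(N^{j−1}) − rank(N^j), giving [2, 1, 1]. So we have 1 block(s) of size 3, 1 block(s) of size 1 → block sizes [3, 1]
  λ = 1: one block (gm = 1), so the single block has size am = 1 → block sizes [1]

Assembling the blocks gives a Jordan form
J =
  [0, 1, 0, 0, 0]
  [0, 0, 1, 0, 0]
  [0, 0, 0, 0, 0]
  [0, 0, 0, 0, 0]
  [0, 0, 0, 0, 1]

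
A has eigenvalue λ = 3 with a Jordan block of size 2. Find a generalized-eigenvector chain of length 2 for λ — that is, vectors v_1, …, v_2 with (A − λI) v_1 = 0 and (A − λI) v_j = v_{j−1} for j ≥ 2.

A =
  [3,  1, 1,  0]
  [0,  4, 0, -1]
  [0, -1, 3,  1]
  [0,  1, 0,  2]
A Jordan chain for λ = 3 of length 2:
v_1 = (1, 1, -1, 1)ᵀ
v_2 = (0, 1, 0, 0)ᵀ

Let N = A − (3)·I. We want v_2 with N^2 v_2 = 0 but N^1 v_2 ≠ 0; then v_{j-1} := N · v_j for j = 2, …, 2.

Pick v_2 = (0, 1, 0, 0)ᵀ.
Then v_1 = N · v_2 = (1, 1, -1, 1)ᵀ.

Sanity check: (A − (3)·I) v_1 = (0, 0, 0, 0)ᵀ = 0. ✓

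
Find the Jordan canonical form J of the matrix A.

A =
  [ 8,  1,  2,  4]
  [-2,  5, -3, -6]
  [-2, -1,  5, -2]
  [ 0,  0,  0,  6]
J_3(6) ⊕ J_1(6)

The characteristic polynomial is
  det(x·I − A) = x^4 - 24*x^3 + 216*x^2 - 864*x + 1296 = (x - 6)^4

Eigenvalues and multiplicities (the geometric multiplicity of λ is n − rank(A − λI), which equals the number of Jordan blocks for λ):
  λ = 6: algebraic multiplicity = 4, geometric multiplicity = 2

Determining the block sizes for each eigenvalue:
  λ = 6: with am = 4 and gm = 2, the partition is not yet determined (e.g. several partitions of 4 into 2 parts exist). Let N = A − (6)·I. Computing rank(N^1) = 2, rank(N^2) = 1, rank(N^3) = 0; the number of blocks of size ≥ j is rank(N^{j−1}) − rank(N^j), giving [2, 1, 1]. So we have 1 block(s) of size 3, 1 block(s) of size 1 → block sizes [3, 1]

Assembling the blocks gives a Jordan form
J =
  [6, 1, 0, 0]
  [0, 6, 1, 0]
  [0, 0, 6, 0]
  [0, 0, 0, 6]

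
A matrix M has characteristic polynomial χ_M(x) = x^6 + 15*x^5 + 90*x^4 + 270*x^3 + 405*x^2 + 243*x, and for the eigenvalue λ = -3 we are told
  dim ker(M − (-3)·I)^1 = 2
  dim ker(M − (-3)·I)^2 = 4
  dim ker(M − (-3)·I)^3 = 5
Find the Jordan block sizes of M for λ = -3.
Block sizes for λ = -3: [3, 2]

From the dimensions of kernels of powers, the number of Jordan blocks of size at least j is d_j − d_{j−1} where d_j = dim ker(N^j) (with d_0 = 0). Computing the differences gives [2, 2, 1].
The number of blocks of size exactly k is (#blocks of size ≥ k) − (#blocks of size ≥ k + 1), so the partition is: 1 block(s) of size 2, 1 block(s) of size 3.
In nonincreasing order the block sizes are [3, 2].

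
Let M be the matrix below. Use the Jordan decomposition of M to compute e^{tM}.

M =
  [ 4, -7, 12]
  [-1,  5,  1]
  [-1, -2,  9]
e^{tM} =
  [-t^2*exp(6*t)/2 - 2*t*exp(6*t) + exp(6*t), -3*t^2*exp(6*t)/2 - 7*t*exp(6*t), 5*t^2*exp(6*t)/2 + 12*t*exp(6*t)]
  [t^2*exp(6*t) - t*exp(6*t), 3*t^2*exp(6*t) - t*exp(6*t) + exp(6*t), -5*t^2*exp(6*t) + t*exp(6*t)]
  [t^2*exp(6*t)/2 - t*exp(6*t), 3*t^2*exp(6*t)/2 - 2*t*exp(6*t), -5*t^2*exp(6*t)/2 + 3*t*exp(6*t) + exp(6*t)]

Strategy: write M = P · J · P⁻¹ where J is a Jordan canonical form, so e^{tM} = P · e^{tJ} · P⁻¹, and e^{tJ} can be computed block-by-block.

M has Jordan form
J =
  [6, 1, 0]
  [0, 6, 1]
  [0, 0, 6]
(up to reordering of blocks).

Per-block formulas:
  For a 3×3 Jordan block J_3(6): exp(t · J_3(6)) = e^(6t)·(I + t·N + (t^2/2)·N^2), where N is the 3×3 nilpotent shift.

After assembling e^{tJ} and conjugating by P, we get:

e^{tM} =
  [-t^2*exp(6*t)/2 - 2*t*exp(6*t) + exp(6*t), -3*t^2*exp(6*t)/2 - 7*t*exp(6*t), 5*t^2*exp(6*t)/2 + 12*t*exp(6*t)]
  [t^2*exp(6*t) - t*exp(6*t), 3*t^2*exp(6*t) - t*exp(6*t) + exp(6*t), -5*t^2*exp(6*t) + t*exp(6*t)]
  [t^2*exp(6*t)/2 - t*exp(6*t), 3*t^2*exp(6*t)/2 - 2*t*exp(6*t), -5*t^2*exp(6*t)/2 + 3*t*exp(6*t) + exp(6*t)]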